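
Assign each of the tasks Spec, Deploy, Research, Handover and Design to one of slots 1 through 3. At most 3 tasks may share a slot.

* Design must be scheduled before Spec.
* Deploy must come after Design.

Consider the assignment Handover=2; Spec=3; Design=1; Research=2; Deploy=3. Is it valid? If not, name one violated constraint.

Yes

At most 3 tasks may share a slot — holds.
Deploy must come after Design — holds.
Design must be scheduled before Spec — holds.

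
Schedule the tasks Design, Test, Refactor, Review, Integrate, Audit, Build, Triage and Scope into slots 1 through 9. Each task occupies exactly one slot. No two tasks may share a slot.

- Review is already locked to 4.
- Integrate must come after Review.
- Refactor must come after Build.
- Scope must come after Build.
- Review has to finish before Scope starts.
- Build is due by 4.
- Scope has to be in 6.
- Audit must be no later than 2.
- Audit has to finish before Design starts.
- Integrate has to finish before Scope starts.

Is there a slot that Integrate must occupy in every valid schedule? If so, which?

5

Review is fixed at 4 and must come before Integrate, so Integrate is at least 5.
Scope is fixed at 6 and must come after Integrate, so Integrate is at most 5.
So Integrate must be 5.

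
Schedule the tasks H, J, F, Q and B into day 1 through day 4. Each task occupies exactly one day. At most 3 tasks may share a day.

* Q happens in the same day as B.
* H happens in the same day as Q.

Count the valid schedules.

Splitting on H: it can be day 1 (9), day 2 (9), day 3 (9), day 4 (9). Listing each branch's schedules as (J, F, Q, B) by day number:
H=day 1: (2,2,1,1) (2,3,1,1) (2,4,1,1) (3,2,1,1) (3,3,1,1) (3,4,1,1) (4,2,1,1) (4,3,1,1) (4,4,1,1) — 9.
H=day 2: (1,1,2,2) (1,3,2,2) (1,4,2,2) (3,1,2,2) (3,3,2,2) (3,4,2,2) (4,1,2,2) (4,3,2,2) (4,4,2,2) — 9.
H=day 3: (1,1,3,3) (1,2,3,3) (1,4,3,3) (2,1,3,3) (2,2,3,3) (2,4,3,3) (4,1,3,3) (4,2,3,3) (4,4,3,3) — 9.
H=day 4: (1,1,4,4) (1,2,4,4) (1,3,4,4) (2,1,4,4) (2,2,4,4) (2,3,4,4) (3,1,4,4) (3,2,4,4) (3,3,4,4) — 9.
Summing: 9 + 9 + 9 + 9 = 36.

36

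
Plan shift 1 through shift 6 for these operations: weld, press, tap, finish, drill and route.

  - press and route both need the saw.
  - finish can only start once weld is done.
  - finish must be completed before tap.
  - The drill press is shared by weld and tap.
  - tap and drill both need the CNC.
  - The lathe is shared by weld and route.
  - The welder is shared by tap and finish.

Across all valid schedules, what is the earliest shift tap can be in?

shift 3

Precedence pushes tap to at least shift 3.
tap at shift 3 is achievable: weld=shift 1, press=shift 1, tap=shift 3, finish=shift 2, route=shift 2, drill=shift 1.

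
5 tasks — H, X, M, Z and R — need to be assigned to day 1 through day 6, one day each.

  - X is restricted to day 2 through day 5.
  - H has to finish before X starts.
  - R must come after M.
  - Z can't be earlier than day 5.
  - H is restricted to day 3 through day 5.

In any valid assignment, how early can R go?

Precedence pushes R to at least day 2.
R at day 2 is achievable: X in day 4; Z in day 5; M in day 1; H in day 3; R in day 2.

day 2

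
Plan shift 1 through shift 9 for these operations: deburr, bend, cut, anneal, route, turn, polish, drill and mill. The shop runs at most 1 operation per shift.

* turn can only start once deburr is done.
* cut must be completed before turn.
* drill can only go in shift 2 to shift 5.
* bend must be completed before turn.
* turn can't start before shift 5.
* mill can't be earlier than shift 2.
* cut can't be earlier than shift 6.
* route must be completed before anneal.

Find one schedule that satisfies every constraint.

deburr in shift 1, anneal in shift 8, drill in shift 2, polish in shift 9, bend in shift 4, mill in shift 3, turn in shift 7, route in shift 5, cut in shift 6

Checking: bend(shift 4) before turn(shift 7); route(shift 5) before anneal(shift 8); deburr(shift 1) before turn(shift 7); cut(shift 6) before turn(shift 7); cut=shift 6 in [shift 6,shift 9]; turn=shift 7 in [shift 5,shift 9]; drill=shift 2 in [shift 2,shift 5]; mill=shift 3 in [shift 2,shift 9]; max 1 per shift (cap 1).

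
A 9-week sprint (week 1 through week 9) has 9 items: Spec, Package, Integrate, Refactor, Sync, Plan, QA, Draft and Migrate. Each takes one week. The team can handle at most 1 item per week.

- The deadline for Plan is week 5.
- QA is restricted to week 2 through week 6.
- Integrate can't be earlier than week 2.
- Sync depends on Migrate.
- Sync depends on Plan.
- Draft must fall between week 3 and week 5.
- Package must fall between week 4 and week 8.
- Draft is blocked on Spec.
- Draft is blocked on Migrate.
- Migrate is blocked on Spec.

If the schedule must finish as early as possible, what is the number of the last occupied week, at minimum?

9

The precedence chain requires at least 3 distinct weeks.
With at most 1 per week and 9 tasks, at least 9 weeks are needed.
Package can't be placed before week 4, so the schedule must run through at least week 4.
9 works (last occupied week: week 9): for example Package=week 5; Refactor=week 9; Integrate=week 7; Plan=week 4; Migrate=week 2; Sync=week 8; QA=week 6; Spec=week 1; Draft=week 3.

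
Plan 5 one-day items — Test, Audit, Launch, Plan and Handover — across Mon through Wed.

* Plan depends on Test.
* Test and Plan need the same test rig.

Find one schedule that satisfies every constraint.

Test=Mon, Launch=Mon, Plan=Tue, Audit=Mon, Handover=Mon

Checking: Test(Mon) before Plan(Tue); Test(Mon) != Plan(Tue).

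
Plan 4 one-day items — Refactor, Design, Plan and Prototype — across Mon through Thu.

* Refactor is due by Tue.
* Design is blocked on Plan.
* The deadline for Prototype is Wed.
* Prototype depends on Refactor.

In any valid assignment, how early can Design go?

Tue

Precedence pushes Design to at least Tue.
Design at Tue is achievable: Prototype=Tue, Design=Tue, Refactor=Mon, Plan=Mon.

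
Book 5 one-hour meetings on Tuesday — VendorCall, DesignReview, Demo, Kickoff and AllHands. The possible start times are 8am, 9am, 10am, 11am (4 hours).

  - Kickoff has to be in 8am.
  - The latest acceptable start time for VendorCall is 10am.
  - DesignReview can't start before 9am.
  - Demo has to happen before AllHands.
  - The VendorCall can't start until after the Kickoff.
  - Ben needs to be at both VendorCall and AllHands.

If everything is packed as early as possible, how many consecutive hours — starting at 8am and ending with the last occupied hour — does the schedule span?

The precedence chain requires at least 2 distinct hours.
Could 2 hours be enough, i.e. nothing placed later than 9am? No: VendorCall's window within 2 hours is {8am, 9am}; Kickoff's window within 2 hours is {8am}; AllHands must come after Demo (at 8am or later) → {9am}; VendorCall must come after Kickoff (at 8am or later) → {9am}; AllHands can't share with VendorCall (9am) → nothing is left.
So 2 hours is not enough.
3 works (last occupied hour: 10am): for example Demo=8am, DesignReview=9am, AllHands=10am, Kickoff=8am, VendorCall=9am.

3 hours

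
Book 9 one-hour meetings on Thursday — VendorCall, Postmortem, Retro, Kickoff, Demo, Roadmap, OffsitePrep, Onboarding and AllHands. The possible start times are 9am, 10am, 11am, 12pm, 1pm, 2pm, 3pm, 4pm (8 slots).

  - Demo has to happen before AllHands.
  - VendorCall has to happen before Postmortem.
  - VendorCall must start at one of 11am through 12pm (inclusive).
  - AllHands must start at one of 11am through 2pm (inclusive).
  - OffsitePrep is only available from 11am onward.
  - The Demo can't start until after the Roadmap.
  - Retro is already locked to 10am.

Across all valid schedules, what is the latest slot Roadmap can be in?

12pm

Downstream work caps Roadmap at 12pm.
Roadmap at 12pm is achievable: AllHands -> 2pm, OffsitePrep -> 11am, VendorCall -> 11am, Postmortem -> 12pm, Roadmap -> 12pm, Kickoff -> 9am, Retro -> 10am, Demo -> 1pm, Onboarding -> 9am.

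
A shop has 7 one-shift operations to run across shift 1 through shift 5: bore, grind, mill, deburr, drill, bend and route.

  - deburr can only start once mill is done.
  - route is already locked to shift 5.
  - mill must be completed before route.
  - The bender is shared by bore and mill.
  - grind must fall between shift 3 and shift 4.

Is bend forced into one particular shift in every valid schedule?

bend can be shift 1 (e.g. bend -> shift 1; deburr -> shift 2; mill -> shift 1; bore -> shift 2; grind -> shift 3; route -> shift 5; drill -> shift 1) or shift 2 (e.g. bore=shift 2; bend=shift 2; grind=shift 3; route=shift 5; mill=shift 1; drill=shift 1; deburr=shift 2).

No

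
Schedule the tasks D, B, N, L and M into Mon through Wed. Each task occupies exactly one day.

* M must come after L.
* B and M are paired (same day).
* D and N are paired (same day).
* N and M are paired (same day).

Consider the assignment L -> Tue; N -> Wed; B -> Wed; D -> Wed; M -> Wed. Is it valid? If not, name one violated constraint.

Yes, all constraints hold

D and N are paired (same day) — holds.
N and M are paired (same day) — holds.
B and M are paired (same day) — holds.
M must come after L — holds.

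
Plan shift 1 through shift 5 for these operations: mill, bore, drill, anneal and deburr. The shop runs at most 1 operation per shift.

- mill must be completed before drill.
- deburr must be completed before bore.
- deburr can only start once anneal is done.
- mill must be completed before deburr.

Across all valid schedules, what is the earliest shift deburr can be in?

shift 3

Precedence pushes deburr to at least shift 2; downstream work caps deburr at shift 4.
deburr at shift 3 is achievable: anneal -> shift 2; mill -> shift 1; deburr -> shift 3; bore -> shift 4; drill -> shift 5.
Nothing earlier works — the capacity limit rule out every shift before shift 3.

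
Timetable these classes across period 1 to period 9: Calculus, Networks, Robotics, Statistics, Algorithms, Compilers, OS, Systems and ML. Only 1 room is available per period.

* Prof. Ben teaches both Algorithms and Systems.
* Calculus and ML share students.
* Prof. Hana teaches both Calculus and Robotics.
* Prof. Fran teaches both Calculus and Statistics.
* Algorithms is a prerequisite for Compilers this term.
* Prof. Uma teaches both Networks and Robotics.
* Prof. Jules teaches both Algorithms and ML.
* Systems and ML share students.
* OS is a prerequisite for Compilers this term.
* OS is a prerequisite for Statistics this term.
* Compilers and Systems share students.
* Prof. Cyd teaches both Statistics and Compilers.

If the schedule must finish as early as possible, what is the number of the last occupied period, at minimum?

period 9

The precedence chain requires at least 2 distinct periods.
With at most 1 per period and 9 classes, at least 9 periods are needed.
9 works (last occupied period: period 9): for example ML in period 9; Compilers in period 3; Systems in period 8; Statistics in period 4; Algorithms in period 2; Networks in period 6; OS in period 1; Robotics in period 7; Calculus in period 5.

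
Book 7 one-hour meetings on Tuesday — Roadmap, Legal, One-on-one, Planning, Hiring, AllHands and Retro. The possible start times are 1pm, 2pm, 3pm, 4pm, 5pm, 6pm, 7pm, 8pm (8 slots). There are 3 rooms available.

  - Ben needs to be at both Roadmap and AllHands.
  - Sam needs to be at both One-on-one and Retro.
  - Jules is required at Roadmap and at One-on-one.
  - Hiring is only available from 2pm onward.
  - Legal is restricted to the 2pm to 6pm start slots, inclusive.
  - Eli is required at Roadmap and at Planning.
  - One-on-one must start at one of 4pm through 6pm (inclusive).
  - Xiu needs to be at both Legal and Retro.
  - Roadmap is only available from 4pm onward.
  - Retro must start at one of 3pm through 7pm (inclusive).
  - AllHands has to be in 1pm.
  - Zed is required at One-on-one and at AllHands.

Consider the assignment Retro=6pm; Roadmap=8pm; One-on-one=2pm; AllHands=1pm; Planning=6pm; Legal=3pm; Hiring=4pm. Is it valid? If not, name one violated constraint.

No. One-on-one must start at one of 4pm through 6pm (inclusive) is not satisfied.

Hiring is only available from 2pm onward — holds.
Sam needs to be at both One-on-one and Retro — holds.
Retro must start at one of 3pm through 7pm (inclusive) — holds.
Eli is required at Roadmap and at Planning — holds.
Jules is required at Roadmap and at One-on-one — holds.
Ben needs to be at both Roadmap and AllHands — holds.
Xiu needs to be at both Legal and Retro — holds.
There are 3 rooms available — holds.
Zed is required at One-on-one and at AllHands — holds.
One-on-one must start at one of 4pm through 6pm (inclusive) — violated.
Legal is restricted to the 2pm to 6pm start slots, inclusive — holds.
AllHands has to be in 1pm — holds.
Roadmap is only available from 4pm onward — holds.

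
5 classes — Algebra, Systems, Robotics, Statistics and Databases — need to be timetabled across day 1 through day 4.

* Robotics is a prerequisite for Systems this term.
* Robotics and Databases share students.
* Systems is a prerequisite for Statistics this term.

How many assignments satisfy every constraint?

48

Splitting on Algebra: it can be day 1 (12), day 2 (12), day 3 (12), day 4 (12). Listing each branch's schedules as (Systems, Robotics, Statistics, Databases) by day number:
Algebra=day 1: (2,1,3,2) (2,1,3,3) (2,1,3,4) (2,1,4,2) (2,1,4,3) (2,1,4,4) (3,1,4,2) (3,1,4,3) (3,1,4,4) (3,2,4,1) (3,2,4,3) (3,2,4,4) — 12.
Algebra=day 2: (2,1,3,2) (2,1,3,3) (2,1,3,4) (2,1,4,2) (2,1,4,3) (2,1,4,4) (3,1,4,2) (3,1,4,3) (3,1,4,4) (3,2,4,1) (3,2,4,3) (3,2,4,4) — 12.
Algebra=day 3: (2,1,3,2) (2,1,3,3) (2,1,3,4) (2,1,4,2) (2,1,4,3) (2,1,4,4) (3,1,4,2) (3,1,4,3) (3,1,4,4) (3,2,4,1) (3,2,4,3) (3,2,4,4) — 12.
Algebra=day 4: (2,1,3,2) (2,1,3,3) (2,1,3,4) (2,1,4,2) (2,1,4,3) (2,1,4,4) (3,1,4,2) (3,1,4,3) (3,1,4,4) (3,2,4,1) (3,2,4,3) (3,2,4,4) — 12.
Summing: 12 + 12 + 12 + 12 = 48.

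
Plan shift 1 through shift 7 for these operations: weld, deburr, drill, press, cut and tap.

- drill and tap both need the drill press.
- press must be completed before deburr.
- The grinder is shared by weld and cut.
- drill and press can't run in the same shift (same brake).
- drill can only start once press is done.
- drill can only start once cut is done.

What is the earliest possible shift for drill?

shift 2

Precedence pushes drill to at least shift 2.
drill at shift 2 is achievable: drill -> shift 2; weld -> shift 2; tap -> shift 1; cut -> shift 1; press -> shift 1; deburr -> shift 2.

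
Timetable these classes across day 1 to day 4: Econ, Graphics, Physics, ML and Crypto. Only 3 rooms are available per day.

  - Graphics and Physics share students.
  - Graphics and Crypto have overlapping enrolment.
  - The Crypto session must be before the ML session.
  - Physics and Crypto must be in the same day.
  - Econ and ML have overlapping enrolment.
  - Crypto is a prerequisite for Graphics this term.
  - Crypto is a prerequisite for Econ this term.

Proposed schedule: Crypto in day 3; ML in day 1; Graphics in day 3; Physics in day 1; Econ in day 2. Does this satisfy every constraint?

No — it violates: The Crypto session must be before the ML session

Crypto is a prerequisite for Econ this term — violated.
Graphics and Physics share students — holds.
Physics and Crypto must be in the same day — violated.
Only 3 rooms are available per day — holds.
The Crypto session must be before the ML session — violated.
Graphics and Crypto have overlapping enrolment — violated.
Crypto is a prerequisite for Graphics this term — violated.
Econ and ML have overlapping enrolment — holds.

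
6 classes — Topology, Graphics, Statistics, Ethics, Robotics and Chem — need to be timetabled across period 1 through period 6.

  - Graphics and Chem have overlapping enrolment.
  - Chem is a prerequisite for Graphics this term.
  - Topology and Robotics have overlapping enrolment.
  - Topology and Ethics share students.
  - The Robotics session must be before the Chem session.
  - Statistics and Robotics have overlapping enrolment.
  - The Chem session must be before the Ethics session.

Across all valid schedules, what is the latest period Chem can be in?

period 5

Precedence pushes Chem to at least period 2; downstream work caps Chem at period 5.
Chem at period 5 is achievable: Graphics=period 6; Topology=period 2; Ethics=period 6; Statistics=period 2; Robotics=period 1; Chem=period 5.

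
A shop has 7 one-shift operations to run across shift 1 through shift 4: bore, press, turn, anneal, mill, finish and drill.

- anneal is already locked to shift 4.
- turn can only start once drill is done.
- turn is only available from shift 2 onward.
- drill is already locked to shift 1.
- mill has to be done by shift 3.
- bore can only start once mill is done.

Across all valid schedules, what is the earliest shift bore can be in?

Precedence pushes bore to at least shift 2.
bore at shift 2 is achievable: drill -> shift 1; finish -> shift 1; mill -> shift 1; turn -> shift 2; anneal -> shift 4; bore -> shift 2; press -> shift 1.

shift 2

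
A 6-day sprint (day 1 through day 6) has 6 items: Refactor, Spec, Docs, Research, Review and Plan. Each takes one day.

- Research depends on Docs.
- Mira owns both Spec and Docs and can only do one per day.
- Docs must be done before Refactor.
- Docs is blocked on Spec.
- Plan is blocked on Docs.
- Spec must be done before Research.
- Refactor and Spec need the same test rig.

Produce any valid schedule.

Spec=day 1; Refactor=day 3; Research=day 3; Review=day 1; Docs=day 2; Plan=day 3

Checking: Docs(day 2) before Plan(day 3); Docs(day 2) before Refactor(day 3); Spec(day 1) before Docs(day 2); Spec(day 1) before Research(day 3); Docs(day 2) before Research(day 3); Spec(day 1) != Docs(day 2); Refactor(day 3) != Spec(day 1).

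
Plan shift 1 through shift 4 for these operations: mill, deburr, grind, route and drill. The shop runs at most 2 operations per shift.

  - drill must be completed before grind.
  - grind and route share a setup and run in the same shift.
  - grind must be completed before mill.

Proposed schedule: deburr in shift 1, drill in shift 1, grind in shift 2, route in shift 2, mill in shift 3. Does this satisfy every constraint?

Yes

drill must be completed before grind — holds.
grind and route share a setup and run in the same shift — holds.
The shop runs at most 2 operations per shift — holds.
grind must be completed before mill — holds.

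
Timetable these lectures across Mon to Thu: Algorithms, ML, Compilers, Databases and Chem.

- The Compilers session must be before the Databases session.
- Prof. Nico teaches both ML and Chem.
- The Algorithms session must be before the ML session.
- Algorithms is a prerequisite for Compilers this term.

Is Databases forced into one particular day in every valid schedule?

Databases can be Wed (e.g. Algorithms in Mon, Databases in Wed, Chem in Mon, ML in Tue, Compilers in Tue) or Thu (e.g. Chem in Mon; Algorithms in Mon; Compilers in Tue; Databases in Thu; ML in Tue).

No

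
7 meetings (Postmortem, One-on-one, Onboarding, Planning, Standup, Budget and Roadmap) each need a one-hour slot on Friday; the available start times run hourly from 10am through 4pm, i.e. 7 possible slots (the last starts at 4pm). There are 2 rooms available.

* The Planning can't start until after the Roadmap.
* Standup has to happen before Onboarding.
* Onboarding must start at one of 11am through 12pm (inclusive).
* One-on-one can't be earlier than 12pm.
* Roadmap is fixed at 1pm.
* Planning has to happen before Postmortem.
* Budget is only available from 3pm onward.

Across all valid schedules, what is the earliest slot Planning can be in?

2pm

Precedence pushes Planning to at least 2pm; downstream work caps Planning at 3pm.
Planning at 2pm is achievable: Budget -> 3pm, One-on-one -> 12pm, Onboarding -> 11am, Postmortem -> 3pm, Planning -> 2pm, Standup -> 10am, Roadmap -> 1pm.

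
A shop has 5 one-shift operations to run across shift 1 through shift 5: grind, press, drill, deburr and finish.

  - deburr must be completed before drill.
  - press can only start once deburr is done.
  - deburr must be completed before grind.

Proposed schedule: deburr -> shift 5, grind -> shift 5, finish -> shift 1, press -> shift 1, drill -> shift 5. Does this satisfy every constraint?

Invalid. press can only start once deburr is done.

press can only start once deburr is done — violated.
deburr must be completed before grind — violated.
deburr must be completed before drill — violated.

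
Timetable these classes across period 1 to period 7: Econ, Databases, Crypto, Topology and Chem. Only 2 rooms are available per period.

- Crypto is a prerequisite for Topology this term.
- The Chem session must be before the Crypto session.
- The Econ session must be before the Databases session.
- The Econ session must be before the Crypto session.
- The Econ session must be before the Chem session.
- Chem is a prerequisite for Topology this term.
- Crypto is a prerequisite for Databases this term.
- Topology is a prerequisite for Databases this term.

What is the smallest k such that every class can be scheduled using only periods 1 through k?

The precedence chain requires at least 5 distinct periods.
With at most 2 per period and 5 classes, at least 3 periods are needed.
5 works (last occupied period: period 5): for example Crypto in period 3; Databases in period 5; Chem in period 2; Econ in period 1; Topology in period 4.

5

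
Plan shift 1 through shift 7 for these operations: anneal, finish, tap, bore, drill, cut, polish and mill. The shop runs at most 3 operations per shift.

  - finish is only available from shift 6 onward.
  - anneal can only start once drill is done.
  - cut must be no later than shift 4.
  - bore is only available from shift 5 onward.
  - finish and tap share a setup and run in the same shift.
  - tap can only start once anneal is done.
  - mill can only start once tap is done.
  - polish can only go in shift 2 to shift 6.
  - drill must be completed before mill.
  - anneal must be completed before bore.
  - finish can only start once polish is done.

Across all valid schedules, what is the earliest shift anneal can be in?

Precedence pushes anneal to at least shift 2; downstream work caps anneal at shift 5.
anneal at shift 2 is achievable: tap in shift 6, drill in shift 1, finish in shift 6, cut in shift 1, polish in shift 2, bore in shift 5, anneal in shift 2, mill in shift 7.

shift 2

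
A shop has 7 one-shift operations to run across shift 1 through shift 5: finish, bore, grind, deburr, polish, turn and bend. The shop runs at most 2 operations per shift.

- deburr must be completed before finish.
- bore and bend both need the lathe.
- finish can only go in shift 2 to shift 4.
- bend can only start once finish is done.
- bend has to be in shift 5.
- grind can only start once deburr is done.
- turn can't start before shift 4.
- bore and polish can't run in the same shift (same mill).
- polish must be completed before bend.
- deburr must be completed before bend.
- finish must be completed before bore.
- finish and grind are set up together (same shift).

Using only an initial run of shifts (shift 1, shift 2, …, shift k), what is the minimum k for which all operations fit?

5

The precedence chain requires at least 3 distinct shifts.
With at most 2 per shift and 7 operations, at least 4 shifts are needed.
bend can't be placed before shift 5, so the schedule must run through at least shift 5.
5 works (last occupied shift: shift 5): for example turn in shift 4; bend in shift 5; polish in shift 1; grind in shift 2; bore in shift 3; deburr in shift 1; finish in shift 2.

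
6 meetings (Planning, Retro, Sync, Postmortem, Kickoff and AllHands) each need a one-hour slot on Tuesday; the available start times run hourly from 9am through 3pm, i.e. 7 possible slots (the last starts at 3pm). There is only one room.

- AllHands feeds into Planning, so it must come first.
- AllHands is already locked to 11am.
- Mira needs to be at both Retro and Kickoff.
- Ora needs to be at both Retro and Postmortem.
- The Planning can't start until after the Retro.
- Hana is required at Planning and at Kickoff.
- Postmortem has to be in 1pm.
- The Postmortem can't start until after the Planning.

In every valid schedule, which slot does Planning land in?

12pm

AllHands is fixed at 11am and must come before Planning, so Planning is at least 12pm.
Postmortem is fixed at 1pm and must come after Planning, so Planning is at most 12pm.
So Planning must be 12pm.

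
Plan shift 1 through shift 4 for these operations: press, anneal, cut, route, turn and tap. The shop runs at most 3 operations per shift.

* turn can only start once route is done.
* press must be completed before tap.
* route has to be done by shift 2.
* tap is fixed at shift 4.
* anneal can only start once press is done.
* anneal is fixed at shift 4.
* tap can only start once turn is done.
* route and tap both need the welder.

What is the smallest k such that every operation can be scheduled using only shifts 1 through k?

4 shifts

The precedence chain requires at least 3 distinct shifts.
With at most 3 per shift and 6 operations, at least 2 shifts are needed.
anneal can't be placed before shift 4, so the schedule must run through at least shift 4.
4 works (last occupied shift: shift 4): for example cut=shift 1, turn=shift 2, route=shift 1, press=shift 1, anneal=shift 4, tap=shift 4.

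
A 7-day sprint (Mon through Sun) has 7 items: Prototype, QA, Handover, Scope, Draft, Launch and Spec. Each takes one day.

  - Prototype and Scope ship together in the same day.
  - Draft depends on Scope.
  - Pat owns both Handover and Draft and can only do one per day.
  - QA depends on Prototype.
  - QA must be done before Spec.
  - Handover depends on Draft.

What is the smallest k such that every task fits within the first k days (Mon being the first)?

3 days

The precedence chain requires at least 3 distinct days.
3 works (last occupied day: Wed): for example Draft -> Tue; Scope -> Mon; Spec -> Wed; Prototype -> Mon; QA -> Tue; Launch -> Mon; Handover -> Wed.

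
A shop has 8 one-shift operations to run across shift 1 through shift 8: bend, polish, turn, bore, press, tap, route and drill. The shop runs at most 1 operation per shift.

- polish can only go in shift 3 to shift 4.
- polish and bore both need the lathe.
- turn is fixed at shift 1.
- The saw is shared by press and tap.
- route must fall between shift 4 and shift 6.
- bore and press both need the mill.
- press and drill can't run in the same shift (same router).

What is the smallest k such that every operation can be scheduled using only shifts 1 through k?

8 shifts

With at most 1 per shift and 8 operations, at least 8 shifts are needed.
route can't be placed before shift 4, so the schedule must run through at least shift 4.
8 works (last occupied shift: shift 8): for example bend in shift 2; polish in shift 3; press in shift 6; route in shift 4; tap in shift 7; drill in shift 8; turn in shift 1; bore in shift 5.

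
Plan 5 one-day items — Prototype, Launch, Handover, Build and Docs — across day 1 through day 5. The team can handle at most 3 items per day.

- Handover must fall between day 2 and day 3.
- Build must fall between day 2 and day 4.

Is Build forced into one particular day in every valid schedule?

No

Build can be day 2 (e.g. Handover in day 2, Docs in day 1, Launch in day 1, Build in day 2, Prototype in day 1) or day 3 (e.g. Prototype in day 1; Build in day 3; Launch in day 1; Docs in day 1; Handover in day 2).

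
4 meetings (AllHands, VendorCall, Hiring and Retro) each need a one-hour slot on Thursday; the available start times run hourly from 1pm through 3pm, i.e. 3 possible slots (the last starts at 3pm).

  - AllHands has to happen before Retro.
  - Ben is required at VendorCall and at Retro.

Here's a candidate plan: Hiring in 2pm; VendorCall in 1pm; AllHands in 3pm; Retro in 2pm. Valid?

Ben is required at VendorCall and at Retro — holds.
AllHands has to happen before Retro — violated.

No. AllHands has to happen before Retro is not satisfied.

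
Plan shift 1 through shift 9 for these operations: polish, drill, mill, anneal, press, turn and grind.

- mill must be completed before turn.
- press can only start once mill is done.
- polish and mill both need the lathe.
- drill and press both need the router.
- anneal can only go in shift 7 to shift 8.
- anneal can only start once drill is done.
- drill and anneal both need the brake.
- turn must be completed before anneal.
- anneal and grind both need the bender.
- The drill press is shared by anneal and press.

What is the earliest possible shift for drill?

shift 1

Downstream work caps drill at shift 7.
drill at shift 1 is achievable: anneal=shift 7, turn=shift 2, mill=shift 1, grind=shift 1, polish=shift 2, press=shift 2, drill=shift 1.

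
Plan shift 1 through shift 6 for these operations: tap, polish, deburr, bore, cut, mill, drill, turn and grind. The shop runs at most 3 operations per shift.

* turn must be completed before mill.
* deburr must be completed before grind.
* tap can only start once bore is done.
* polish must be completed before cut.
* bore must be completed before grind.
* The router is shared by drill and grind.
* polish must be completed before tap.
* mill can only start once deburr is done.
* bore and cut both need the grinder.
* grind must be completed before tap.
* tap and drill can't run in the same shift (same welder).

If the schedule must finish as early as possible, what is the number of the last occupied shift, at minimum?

shift 3

The precedence chain requires at least 3 distinct shifts.
With at most 3 per shift and 9 operations, at least 3 shifts are needed.
3 works (last occupied shift: shift 3): for example bore -> shift 1, tap -> shift 3, deburr -> shift 1, mill -> shift 3, cut -> shift 3, drill -> shift 1, polish -> shift 2, turn -> shift 2, grind -> shift 2.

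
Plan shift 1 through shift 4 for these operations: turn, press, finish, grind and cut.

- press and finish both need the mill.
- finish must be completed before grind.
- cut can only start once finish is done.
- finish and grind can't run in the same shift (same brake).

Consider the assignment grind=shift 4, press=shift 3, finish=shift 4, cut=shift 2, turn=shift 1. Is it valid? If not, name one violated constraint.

No. cut can only start once finish is done is not satisfied.

finish must be completed before grind — violated.
cut can only start once finish is done — violated.
finish and grind can't run in the same shift (same brake) — violated.
press and finish both need the mill — holds.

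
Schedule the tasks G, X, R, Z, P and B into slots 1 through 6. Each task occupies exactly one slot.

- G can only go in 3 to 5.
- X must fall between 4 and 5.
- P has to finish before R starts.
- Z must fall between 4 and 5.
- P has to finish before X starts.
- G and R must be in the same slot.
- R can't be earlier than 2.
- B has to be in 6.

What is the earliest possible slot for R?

R is available from 2; R must be in the same slot as G, which can't be before 3, so R is at least 3; R must be in the same slot as G, which can't be after 5, so R is at most 5.
R at 3 is achievable: X in 4, R in 3, Z in 4, P in 1, B in 6, G in 3.

3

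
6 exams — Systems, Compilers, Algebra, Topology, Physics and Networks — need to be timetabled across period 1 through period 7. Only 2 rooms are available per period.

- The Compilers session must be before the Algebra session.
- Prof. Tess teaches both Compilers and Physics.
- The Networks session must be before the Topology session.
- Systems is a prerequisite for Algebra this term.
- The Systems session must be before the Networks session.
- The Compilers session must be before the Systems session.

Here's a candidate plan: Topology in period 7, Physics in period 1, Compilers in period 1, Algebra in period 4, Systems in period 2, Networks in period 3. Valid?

No — it violates: Prof. Tess teaches both Compilers and Physics

The Systems session must be before the Networks session — holds.
The Networks session must be before the Topology session — holds.
The Compilers session must be before the Algebra session — holds.
The Compilers session must be before the Systems session — holds.
Only 2 rooms are available per period — holds.
Prof. Tess teaches both Compilers and Physics — violated.
Systems is a prerequisite for Algebra this term — holds.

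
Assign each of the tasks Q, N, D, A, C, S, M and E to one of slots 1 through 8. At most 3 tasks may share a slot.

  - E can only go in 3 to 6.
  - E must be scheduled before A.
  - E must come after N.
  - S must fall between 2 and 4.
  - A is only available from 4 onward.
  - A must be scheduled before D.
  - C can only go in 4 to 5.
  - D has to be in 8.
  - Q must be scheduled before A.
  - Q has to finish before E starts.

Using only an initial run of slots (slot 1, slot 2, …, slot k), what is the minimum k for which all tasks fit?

8 slots

The precedence chain requires at least 4 distinct slots.
With at most 3 per slot and 8 tasks, at least 3 slots are needed.
D can't be placed before 8, so the schedule must run through at least slot 8.
8 works (last occupied slot: 8): for example A=4, D=8, Q=1, E=3, C=4, N=1, S=2, M=1.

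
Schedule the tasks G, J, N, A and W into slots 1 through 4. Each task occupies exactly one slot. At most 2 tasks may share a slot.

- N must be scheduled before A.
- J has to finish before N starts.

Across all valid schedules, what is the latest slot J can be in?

Downstream work caps J at 2.
J at 2 is achievable: W=1, A=4, G=1, J=2, N=3.

2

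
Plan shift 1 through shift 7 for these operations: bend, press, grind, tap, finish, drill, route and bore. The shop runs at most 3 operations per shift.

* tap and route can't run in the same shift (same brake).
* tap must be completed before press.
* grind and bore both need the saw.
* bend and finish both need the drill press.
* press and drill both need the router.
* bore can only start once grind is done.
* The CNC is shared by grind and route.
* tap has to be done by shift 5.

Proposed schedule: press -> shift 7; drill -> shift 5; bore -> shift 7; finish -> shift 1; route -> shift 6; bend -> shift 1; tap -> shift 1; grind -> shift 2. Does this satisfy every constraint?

Invalid. bend and finish both need the drill press.

tap has to be done by shift 5 — holds.
The shop runs at most 3 operations per shift — holds.
bore can only start once grind is done — holds.
grind and bore both need the saw — holds.
tap and route can't run in the same shift (same brake) — holds.
bend and finish both need the drill press — violated.
The CNC is shared by grind and route — holds.
tap must be completed before press — holds.
press and drill both need the router — holds.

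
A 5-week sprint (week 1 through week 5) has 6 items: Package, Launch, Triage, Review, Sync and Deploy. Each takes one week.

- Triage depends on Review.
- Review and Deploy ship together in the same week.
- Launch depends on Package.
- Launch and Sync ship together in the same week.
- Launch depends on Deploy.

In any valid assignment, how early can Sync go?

week 2

Sync must be in the same week as Launch, which can't be before week 2, so Sync is at least week 2.
Sync at week 2 is achievable: Package -> week 1, Sync -> week 2, Deploy -> week 1, Review -> week 1, Launch -> week 2, Triage -> week 2.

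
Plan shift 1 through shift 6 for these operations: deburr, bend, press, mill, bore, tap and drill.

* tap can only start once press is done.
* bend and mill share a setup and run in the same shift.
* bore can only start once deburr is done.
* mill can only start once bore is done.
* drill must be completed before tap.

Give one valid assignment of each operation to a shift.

tap in shift 2; mill in shift 3; bore in shift 2; drill in shift 1; deburr in shift 1; press in shift 1; bend in shift 3

Checking: press(shift 1) before tap(shift 2); bore(shift 2) before mill(shift 3); drill(shift 1) before tap(shift 2); deburr(shift 1) before bore(shift 2); bend = mill = shift 3.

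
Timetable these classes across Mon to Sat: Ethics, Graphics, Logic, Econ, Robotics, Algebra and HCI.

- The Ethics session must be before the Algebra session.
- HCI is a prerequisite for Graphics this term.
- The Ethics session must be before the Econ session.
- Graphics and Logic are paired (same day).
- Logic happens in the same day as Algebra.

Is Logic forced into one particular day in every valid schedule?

Logic can be Tue (e.g. Ethics -> Mon, Econ -> Tue, Algebra -> Tue, Robotics -> Mon, HCI -> Mon, Logic -> Tue, Graphics -> Tue) or Wed (e.g. HCI in Mon; Logic in Wed; Robotics in Mon; Ethics in Mon; Econ in Tue; Algebra in Wed; Graphics in Wed).

No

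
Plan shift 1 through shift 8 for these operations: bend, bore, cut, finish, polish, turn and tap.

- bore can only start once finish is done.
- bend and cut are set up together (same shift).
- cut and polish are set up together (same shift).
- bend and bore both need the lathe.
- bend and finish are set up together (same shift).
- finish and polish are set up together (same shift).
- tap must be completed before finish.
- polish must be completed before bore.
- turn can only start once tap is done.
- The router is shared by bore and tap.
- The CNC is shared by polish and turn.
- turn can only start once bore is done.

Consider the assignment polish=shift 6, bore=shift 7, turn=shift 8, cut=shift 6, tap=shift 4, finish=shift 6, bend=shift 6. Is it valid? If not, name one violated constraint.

bend and cut are set up together (same shift) — holds.
turn can only start once tap is done — holds.
bend and finish are set up together (same shift) — holds.
bend and bore both need the lathe — holds.
tap must be completed before finish — holds.
The CNC is shared by polish and turn — holds.
The router is shared by bore and tap — holds.
bore can only start once finish is done — holds.
polish must be completed before bore — holds.
cut and polish are set up together (same shift) — holds.
finish and polish are set up together (same shift) — holds.
turn can only start once bore is done — holds.

Yes, all constraints hold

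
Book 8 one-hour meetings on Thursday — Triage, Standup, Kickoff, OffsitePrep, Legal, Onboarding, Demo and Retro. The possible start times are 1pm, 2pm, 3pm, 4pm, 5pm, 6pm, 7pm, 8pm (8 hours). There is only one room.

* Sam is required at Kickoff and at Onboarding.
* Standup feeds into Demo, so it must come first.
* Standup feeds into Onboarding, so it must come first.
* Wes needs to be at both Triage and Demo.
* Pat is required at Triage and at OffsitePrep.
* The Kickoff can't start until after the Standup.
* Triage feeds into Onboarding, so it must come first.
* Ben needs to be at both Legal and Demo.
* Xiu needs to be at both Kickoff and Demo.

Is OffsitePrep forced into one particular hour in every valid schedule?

OffsitePrep can be 1pm (e.g. Onboarding -> 4pm; Kickoff -> 5pm; Triage -> 3pm; Retro -> 8pm; OffsitePrep -> 1pm; Demo -> 6pm; Standup -> 2pm; Legal -> 7pm) or 2pm (e.g. OffsitePrep -> 2pm; Legal -> 7pm; Onboarding -> 4pm; Triage -> 3pm; Standup -> 1pm; Demo -> 6pm; Kickoff -> 5pm; Retro -> 8pm).

No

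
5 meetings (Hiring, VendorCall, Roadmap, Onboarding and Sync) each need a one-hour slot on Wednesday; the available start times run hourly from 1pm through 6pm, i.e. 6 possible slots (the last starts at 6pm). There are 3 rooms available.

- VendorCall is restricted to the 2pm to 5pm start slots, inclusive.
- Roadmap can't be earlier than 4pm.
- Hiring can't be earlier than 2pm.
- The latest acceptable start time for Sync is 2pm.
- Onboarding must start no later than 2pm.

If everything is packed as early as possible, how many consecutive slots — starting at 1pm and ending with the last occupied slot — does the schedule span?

4

With at most 3 per slot and 5 meetings, at least 2 slots are needed.
Roadmap can't be placed before 4pm — that is slot 4 counting from 1pm — so the schedule must run through at least 4 slots.
4 works (last occupied slot: 4pm): for example VendorCall -> 2pm; Hiring -> 2pm; Roadmap -> 4pm; Sync -> 1pm; Onboarding -> 1pm.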